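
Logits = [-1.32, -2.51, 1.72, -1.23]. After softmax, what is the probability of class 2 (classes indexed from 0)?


Exponentials: e^-1.32=0.2671, e^-2.51=0.0813, e^1.72=5.5845, e^-1.23=0.2923
Sum = 6.2252
Softmax = [0.0429, 0.0131, 0.8971, 0.047]
p[2] = 5.5845/6.2252 = 0.8971

0.8971


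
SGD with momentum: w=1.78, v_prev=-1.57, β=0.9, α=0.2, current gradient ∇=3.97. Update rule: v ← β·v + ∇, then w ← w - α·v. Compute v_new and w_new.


v_new = 0.9·-1.57 + 3.97 = -1.413 + 3.97 = 2.557
w_new = 1.78 - 0.2·2.557 = 1.78 - 0.5114 = 1.2686

v_new=2.557, w_new=1.2686


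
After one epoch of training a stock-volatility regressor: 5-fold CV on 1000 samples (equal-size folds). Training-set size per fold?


Fold size = 1000/5 = 200
Training per fold = 1000 - 200 = 800

800


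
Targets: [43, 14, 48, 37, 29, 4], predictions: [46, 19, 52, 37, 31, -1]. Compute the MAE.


Absolute errors: |43-46|=3, |14-19|=5, |48-52|=4, |37-37|=0, |29-31|=2, |4+ 1|=5
Sum = 19
MAE = 19/6 = 19/6

19/6


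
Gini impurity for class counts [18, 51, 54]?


Probabilities: [18/123, 51/123, 54/123] ≈ [0.1463, 0.4146, 0.439]
Σpᵢ² = (324 + 2601 + 2916)/123² = 5841/15129
Gini = 1 - Σpᵢ² = 1 - 5841/15129 = 0.6139

0.6139


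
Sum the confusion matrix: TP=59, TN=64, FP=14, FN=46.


Total = TP + TN + FP + FN
= 59 + 64 + 14 + 46
= 183
(Predicted positive: 73, predicted negative: 110)

183


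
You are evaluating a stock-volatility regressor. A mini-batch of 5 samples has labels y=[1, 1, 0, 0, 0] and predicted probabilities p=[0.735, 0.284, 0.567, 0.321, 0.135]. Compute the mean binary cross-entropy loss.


L[0] = -ln(0.735) = 0.3079
L[1] = -ln(0.284) = 1.2588
L[2] = -ln(1-0.567) = -ln(0.433) = 0.837
L[3] = -ln(1-0.321) = -ln(0.679) = 0.3871
L[4] = -ln(1-0.135) = -ln(0.865) = 0.145
mean = (0.3079 + 1.2588 + 0.837 + 0.3871 + 0.145)/5 = 0.5872

0.5872


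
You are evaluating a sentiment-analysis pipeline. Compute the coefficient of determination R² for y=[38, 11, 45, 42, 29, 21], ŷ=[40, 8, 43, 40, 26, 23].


ȳ = 31
SS_res = Σ(y-ŷ)² = 34
SS_tot = Σ(y-ȳ)² = 870
R² = 1 - SS_res/SS_tot = 1 - 0.0391 = 0.9609

0.9609


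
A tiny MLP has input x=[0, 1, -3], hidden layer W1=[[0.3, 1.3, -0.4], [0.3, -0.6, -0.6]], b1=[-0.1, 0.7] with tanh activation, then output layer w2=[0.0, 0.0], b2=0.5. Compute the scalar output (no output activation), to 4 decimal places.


z1[0] = (0.3)·(0) + (1.3)·(1) + (-0.4)·(-3) - 0.1 = 2.4
z1[1] = (0.3)·(0) + (-0.6)·(1) + (-0.6)·(-3) + 0.7 = 1.9
h = tanh(z1) = [0.9837, 0.9562]
output = (0.0)·(0.9837) + (0.0)·(0.9562) + 0.5 = 0.5

0.5


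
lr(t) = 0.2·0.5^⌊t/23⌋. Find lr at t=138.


n_drops = ⌊138/23⌋ = 6
lr = 0.2·0.5^6 = 0.2·0.015625 = 0.003125

0.003125


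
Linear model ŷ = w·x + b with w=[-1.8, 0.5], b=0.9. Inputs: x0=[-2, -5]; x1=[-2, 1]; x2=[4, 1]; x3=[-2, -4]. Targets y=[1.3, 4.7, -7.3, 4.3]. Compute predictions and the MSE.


ŷ0 = (-1.8)·(-2) + (0.5)·(-5) + 0.9 = 2.0
ŷ1 = (-1.8)·(-2) + (0.5)·(1) + 0.9 = 5.0
ŷ2 = (-1.8)·(4) + (0.5)·(1) + 0.9 = -5.8
ŷ3 = (-1.8)·(-2) + (0.5)·(-4) + 0.9 = 2.5
errors² = [0.49, 0.09, 2.25, 3.24]
MSE = 6.0700/4 = 1.5175

1.5175


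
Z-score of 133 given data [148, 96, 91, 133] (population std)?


μ = 117, σ = 24.1557
z = (133 - 117)/24.1557 = 0.6624

0.6624


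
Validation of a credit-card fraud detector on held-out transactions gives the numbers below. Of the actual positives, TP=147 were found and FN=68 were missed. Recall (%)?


Recall = TP/(TP+FN)
= 147/(147+68)
= 147/215 = 68.37%

68.37%


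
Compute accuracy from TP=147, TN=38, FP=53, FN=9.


Accuracy = (TP+TN)/(TP+TN+FP+FN)
= (147+38)/(247)
= 185/247 = 74.9%

74.9%


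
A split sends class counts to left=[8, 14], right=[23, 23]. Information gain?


Parent = [31, 37], H_parent = 0.9944
H_left = 0.9457 (n=22), H_right = 1 (n=46)
H_children = (22/68)·0.9457 + (46/68)·1 = 0.9824
IG = 0.9944 - 0.9824 = 0.012

0.012


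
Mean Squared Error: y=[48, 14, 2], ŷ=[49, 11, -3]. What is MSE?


Squared errors: (48-49)²=1, (14-11)²=9, (2+ 3)²=25
Sum = 35
MSE = 35/3 = 35/3

35/3


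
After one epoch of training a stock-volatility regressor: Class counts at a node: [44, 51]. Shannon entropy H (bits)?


Probabilities: [44/95, 51/95] ≈ [0.4632, 0.5368]
H = -((44/95)·log₂(44/95) + (51/95)·log₂(51/95))
  = 0.9961 bits

0.9961 bits


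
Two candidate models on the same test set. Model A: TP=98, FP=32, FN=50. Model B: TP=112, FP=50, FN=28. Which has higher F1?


Model A: P=98/130=0.7538, R=98/148=0.6622, F1=2PR/(P+R)=2TP/(2TP+FP+FN)=196/278=0.705
Model B: P=112/162=0.6914, R=112/140=0.8, F1=2PR/(P+R)=2TP/(2TP+FP+FN)=224/302=0.7417
0.705 < 0.7417 → Model B

Model B


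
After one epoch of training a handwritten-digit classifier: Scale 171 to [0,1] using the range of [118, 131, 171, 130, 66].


min=66, max=171
(171-66)/(171-66) = 105/105 = 1.0

1.0


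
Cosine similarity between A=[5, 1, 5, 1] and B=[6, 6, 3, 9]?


A·B = 5·6 + 1·6 + 5·3 + 1·9 = 60
‖A‖ = √52 = 7.2111, ‖B‖ = √162 = 12.7279
cos = 60/(√52·√162) = 60/√8424 = 0.6537

0.6537


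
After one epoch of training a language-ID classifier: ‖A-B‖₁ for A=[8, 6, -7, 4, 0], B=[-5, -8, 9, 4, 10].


d = |8+ 5| + |6+ 8| + |-7-9| + |4-4| + |0-10|
  = 13 + 14 + 16 + 0 + 10
  = 53

53


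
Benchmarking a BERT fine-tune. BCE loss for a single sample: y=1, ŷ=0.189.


BCE = -[y·ln(p) + (1-y)·ln(1-p)]
= -1·ln(0.189) - 0
= -ln(0.189) = 1.666

1.666


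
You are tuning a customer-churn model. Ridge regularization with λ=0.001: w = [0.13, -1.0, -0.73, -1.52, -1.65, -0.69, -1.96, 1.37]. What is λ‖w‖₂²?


‖w‖₂² = (0.13)² + (-1.0)² + (-0.73)² + (-1.52)² + (-1.65)² + (-0.69)² + (-1.96)² + (1.37)²
     = 0.0169 + 1 + 0.5329 + 2.3104 + 2.7225 + 0.4761 + 3.8416 + 1.8769
     = 12.7773
λ·‖w‖₂² = 0.001·12.7773 = 0.012777

0.012777


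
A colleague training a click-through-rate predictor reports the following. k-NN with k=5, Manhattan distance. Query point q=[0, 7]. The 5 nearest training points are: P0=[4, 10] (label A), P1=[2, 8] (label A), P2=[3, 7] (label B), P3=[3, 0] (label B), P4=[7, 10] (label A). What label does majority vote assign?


d(q,P0) = 7  (label A)
d(q,P1) = 3  (label A)
d(q,P2) = 3  (label B)
d(q,P3) = 10  (label B)
d(q,P4) = 10  (label A)
Votes: A=3, B=2
Majority → A

A


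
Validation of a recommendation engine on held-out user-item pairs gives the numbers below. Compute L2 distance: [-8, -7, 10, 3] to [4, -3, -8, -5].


d = √((-8-4)² + (-7+ 3)² + (10+ 8)² + (3+ 5)²)
  = √(144 + 16 + 324 + 64)
  = √548 = 23.4094

23.4094


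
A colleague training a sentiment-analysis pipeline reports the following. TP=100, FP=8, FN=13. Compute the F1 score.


Precision = 100/108 = 0.9259
Recall = 100/113 = 0.885
F1 = 2·P·R/(P+R) = 2·TP/(2·TP+FP+FN) = 200/(200+8+13) = 200/221 = 0.905

0.905


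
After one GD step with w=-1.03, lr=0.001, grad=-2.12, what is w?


w_new = w - α·∇
= -1.03 - 0.001·-2.12
= -1.03 + 0.00212
= -1.02788

-1.02788


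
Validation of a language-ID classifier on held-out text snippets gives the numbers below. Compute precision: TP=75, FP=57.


Precision = TP/(TP+FP)
= 75/(75+57)
= 75/132 = 56.82%

56.82%


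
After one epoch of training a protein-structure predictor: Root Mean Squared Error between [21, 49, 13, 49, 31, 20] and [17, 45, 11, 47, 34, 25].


MSE = 74/6 = 12.3333
RMSE = √(74/6) = 3.5119

3.5119


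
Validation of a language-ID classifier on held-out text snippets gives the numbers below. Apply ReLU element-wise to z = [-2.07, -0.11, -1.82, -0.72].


ReLU(-2.07) = max(0, -2.07) = 0.0
ReLU(-0.11) = max(0, -0.11) = 0.0
ReLU(-1.82) = max(0, -1.82) = 0.0
ReLU(-0.72) = max(0, -0.72) = 0.0
result = [0.0, 0.0, 0.0, 0.0]

[0.0, 0.0, 0.0, 0.0]


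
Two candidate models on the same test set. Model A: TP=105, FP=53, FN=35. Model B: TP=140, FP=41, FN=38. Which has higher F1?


Model A: P=105/158=0.6646, R=105/140=0.75, F1=2PR/(P+R)=2TP/(2TP+FP+FN)=210/298=0.7047
Model B: P=140/181=0.7735, R=140/178=0.7865, F1=2PR/(P+R)=2TP/(2TP+FP+FN)=280/359=0.7799
0.7047 < 0.7799 → Model B

Model B


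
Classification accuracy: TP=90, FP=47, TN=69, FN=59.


Accuracy = (TP+TN)/(TP+TN+FP+FN)
= (90+69)/(265)
= 159/265 = 60.0%

60.0%


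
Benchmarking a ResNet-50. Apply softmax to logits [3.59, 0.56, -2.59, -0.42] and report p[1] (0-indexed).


Exponentials: e^3.59=36.2341, e^0.56=1.7507, e^-2.59=0.075, e^-0.42=0.657
Sum = 38.7168
Softmax = [0.9359, 0.0452, 0.0019, 0.017]
p[1] = 1.7507/38.7168 = 0.0452

0.0452


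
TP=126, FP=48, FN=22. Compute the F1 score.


Precision = 126/174 = 0.7241
Recall = 126/148 = 0.8514
F1 = 2·P·R/(P+R) = 2·TP/(2·TP+FP+FN) = 252/(252+48+22) = 252/322 = 0.7826

0.7826


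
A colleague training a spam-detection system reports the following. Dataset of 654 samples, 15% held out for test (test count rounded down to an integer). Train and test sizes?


Test = ⌊654·15/100⌋ = 98
Train = 654 - 98 = 556

Train: 556, Test: 98


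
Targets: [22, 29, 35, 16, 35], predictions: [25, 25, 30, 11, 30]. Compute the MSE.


Squared errors: (22-25)²=9, (29-25)²=16, (35-30)²=25, (16-11)²=25, (35-30)²=25
Sum = 100
MSE = 100/5 = 20

20


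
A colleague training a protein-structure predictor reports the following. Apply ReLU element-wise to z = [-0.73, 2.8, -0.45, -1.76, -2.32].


ReLU(-0.73) = max(0, -0.73) = 0.0
ReLU(2.8) = max(0, 2.8) = 2.8
ReLU(-0.45) = max(0, -0.45) = 0.0
ReLU(-1.76) = max(0, -1.76) = 0.0
ReLU(-2.32) = max(0, -2.32) = 0.0
result = [0.0, 2.8, 0.0, 0.0, 0.0]

[0.0, 2.8, 0.0, 0.0, 0.0]


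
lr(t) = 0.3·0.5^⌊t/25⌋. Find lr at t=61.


n_drops = ⌊61/25⌋ = 2
lr = 0.3·0.5^2 = 0.3·0.25 = 0.075

0.075


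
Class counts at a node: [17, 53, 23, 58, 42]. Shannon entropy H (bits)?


Probabilities: [17/193, 53/193, 23/193, 58/193, 42/193] ≈ [0.0881, 0.2746, 0.1192, 0.3005, 0.2176]
H = -((17/193)·log₂(17/193) + (53/193)·log₂(53/193) + (23/193)·log₂(23/193) + (58/193)·log₂(58/193) + (42/193)·log₂(42/193))
  = 2.1865 bits

2.1865 bits


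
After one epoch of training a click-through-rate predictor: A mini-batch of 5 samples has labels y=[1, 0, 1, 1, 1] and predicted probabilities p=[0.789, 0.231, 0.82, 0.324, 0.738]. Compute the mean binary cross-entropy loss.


L[0] = -ln(0.789) = 0.237
L[1] = -ln(1-0.231) = -ln(0.769) = 0.2627
L[2] = -ln(0.82) = 0.1985
L[3] = -ln(0.324) = 1.127
L[4] = -ln(0.738) = 0.3038
mean = (0.237 + 0.2627 + 0.1985 + 1.127 + 0.3038)/5 = 0.4258

0.4258


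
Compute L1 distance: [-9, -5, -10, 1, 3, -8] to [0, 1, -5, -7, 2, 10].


d = |-9-0| + |-5-1| + |-10+ 5| + |1+ 7| + |3-2| + |-8-10|
  = 9 + 6 + 5 + 8 + 1 + 18
  = 47

47


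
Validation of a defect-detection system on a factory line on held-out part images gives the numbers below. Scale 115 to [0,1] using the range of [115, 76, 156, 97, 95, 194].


min=76, max=194
(115-76)/(194-76) = 39/118 = 0.3305

0.3305


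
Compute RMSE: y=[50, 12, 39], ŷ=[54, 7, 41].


MSE = 45/3 = 15
RMSE = √(45/3) = 3.873

3.873


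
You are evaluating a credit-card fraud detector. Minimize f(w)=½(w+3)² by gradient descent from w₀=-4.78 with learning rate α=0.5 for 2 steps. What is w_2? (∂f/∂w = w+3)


step 1: grad = -4.78+3 = -1.78; w = -4.78 - 0.5·(-1.78) = -3.89
step 2: grad = -3.89+3 = -0.89; w = -3.89 - 0.5·(-0.89) = -3.445

-3.445


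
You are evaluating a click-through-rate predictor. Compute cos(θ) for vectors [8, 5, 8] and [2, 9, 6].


A·B = 8·2 + 5·9 + 8·6 = 109
‖A‖ = √153 = 12.3693, ‖B‖ = √121 = 11
cos = 109/(√153·√121) = 109/√18513 = 0.8011

0.8011


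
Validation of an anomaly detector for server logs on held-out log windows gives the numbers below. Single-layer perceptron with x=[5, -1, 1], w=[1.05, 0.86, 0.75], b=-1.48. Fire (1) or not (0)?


z = (5)·(1.05) + (-1)·(0.86) + (1)·(0.75) - 1.48
  = 3.66
step(z) = 1 (z≥0)

1


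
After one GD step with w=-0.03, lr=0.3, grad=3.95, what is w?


w_new = w - α·∇
= -0.03 - 0.3·3.95
= -0.03 - 1.185
= -1.215

-1.215


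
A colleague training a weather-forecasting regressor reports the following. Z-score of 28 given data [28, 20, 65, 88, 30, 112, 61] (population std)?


μ = 57.7143, σ = 31.626
z = (28 - 57.7143)/31.626 = -0.9396

-0.9396


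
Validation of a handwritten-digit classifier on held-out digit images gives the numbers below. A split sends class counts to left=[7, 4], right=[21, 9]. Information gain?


Parent = [28, 13], H_parent = 0.9012
H_left = 0.9457 (n=11), H_right = 0.8813 (n=30)
H_children = (11/41)·0.9457 + (30/41)·0.8813 = 0.8986
IG = 0.9012 - 0.8986 = 0.0026

0.0026


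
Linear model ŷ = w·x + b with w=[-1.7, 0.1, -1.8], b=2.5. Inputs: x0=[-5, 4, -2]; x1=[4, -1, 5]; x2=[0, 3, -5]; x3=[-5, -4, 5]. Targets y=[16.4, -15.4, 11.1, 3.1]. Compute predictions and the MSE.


ŷ0 = (-1.7)·(-5) + (0.1)·(4) + (-1.8)·(-2) + 2.5 = 15.0
ŷ1 = (-1.7)·(4) + (0.1)·(-1) + (-1.8)·(5) + 2.5 = -13.4
ŷ2 = (-1.7)·(0) + (0.1)·(3) + (-1.8)·(-5) + 2.5 = 11.8
ŷ3 = (-1.7)·(-5) + (0.1)·(-4) + (-1.8)·(5) + 2.5 = 1.6
errors² = [1.96, 4.0, 0.49, 2.25]
MSE = 8.7000/4 = 2.175

2.175


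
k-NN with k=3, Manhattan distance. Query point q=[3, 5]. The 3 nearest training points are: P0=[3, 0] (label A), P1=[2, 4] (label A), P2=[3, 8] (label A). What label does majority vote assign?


d(q,P0) = 5  (label A)
d(q,P1) = 2  (label A)
d(q,P2) = 3  (label A)
Votes: A=3, B=0
Majority → A

A


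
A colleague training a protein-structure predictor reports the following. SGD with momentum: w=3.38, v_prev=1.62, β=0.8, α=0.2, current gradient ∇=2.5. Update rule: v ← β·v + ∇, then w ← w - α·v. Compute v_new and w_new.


v_new = 0.8·1.62 + 2.5 = 1.296 + 2.5 = 3.796
w_new = 3.38 - 0.2·3.796 = 3.38 - 0.7592 = 2.6208

v_new=3.796, w_new=2.6208


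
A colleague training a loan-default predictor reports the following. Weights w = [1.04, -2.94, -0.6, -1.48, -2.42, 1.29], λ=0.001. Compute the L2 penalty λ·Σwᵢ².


‖w‖₂² = (1.04)² + (-2.94)² + (-0.6)² + (-1.48)² + (-2.42)² + (1.29)²
     = 1.0816 + 8.6436 + 0.36 + 2.1904 + 5.8564 + 1.6641
     = 19.7961
λ·‖w‖₂² = 0.001·19.7961 = 0.019796

0.019796


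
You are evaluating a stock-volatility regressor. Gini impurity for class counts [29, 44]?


Probabilities: [29/73, 44/73] ≈ [0.3973, 0.6027]
Σpᵢ² = (841 + 1936)/73² = 2777/5329
Gini = 1 - Σpᵢ² = 1 - 2777/5329 = 0.4789

0.4789


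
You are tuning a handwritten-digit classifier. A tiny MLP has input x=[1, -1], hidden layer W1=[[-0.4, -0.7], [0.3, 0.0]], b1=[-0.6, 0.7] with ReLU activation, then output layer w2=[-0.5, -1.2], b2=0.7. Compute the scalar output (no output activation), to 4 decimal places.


z1[0] = (-0.4)·(1) + (-0.7)·(-1) - 0.6 = -0.3
z1[1] = (0.3)·(1) + (0.0)·(-1) + 0.7 = 1.0
h = ReLU(z1) = [0.0, 1.0]
output = (-0.5)·(0.0) + (-1.2)·(1.0) + 0.7 = -0.5

-0.5


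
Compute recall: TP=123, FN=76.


Recall = TP/(TP+FN)
= 123/(123+76)
= 123/199 = 61.81%

61.81%


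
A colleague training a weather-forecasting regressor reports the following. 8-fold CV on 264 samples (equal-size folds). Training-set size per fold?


Fold size = 264/8 = 33
Training per fold = 264 - 33 = 231

231


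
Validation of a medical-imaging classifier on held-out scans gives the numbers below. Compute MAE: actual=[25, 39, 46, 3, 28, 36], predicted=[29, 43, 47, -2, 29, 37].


Absolute errors: |25-29|=4, |39-43|=4, |46-47|=1, |3+ 2|=5, |28-29|=1, |36-37|=1
Sum = 16
MAE = 16/6 = 8/3

8/3


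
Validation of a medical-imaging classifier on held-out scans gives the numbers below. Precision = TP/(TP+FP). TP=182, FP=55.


Precision = TP/(TP+FP)
= 182/(182+55)
= 182/237 = 76.79%

76.79%


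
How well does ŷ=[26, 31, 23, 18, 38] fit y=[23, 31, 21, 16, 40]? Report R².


ȳ = 26.2
SS_res = Σ(y-ŷ)² = 21
SS_tot = Σ(y-ȳ)² = 354.8
R² = 1 - SS_res/SS_tot = 1 - 0.0592 = 0.9408

0.9408


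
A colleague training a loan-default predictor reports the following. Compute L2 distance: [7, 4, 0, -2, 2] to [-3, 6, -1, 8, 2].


d = √((7+ 3)² + (4-6)² + (0+ 1)² + (-2-8)² + (2-2)²)
  = √(100 + 4 + 1 + 100 + 0)
  = √205 = 14.3178

14.3178


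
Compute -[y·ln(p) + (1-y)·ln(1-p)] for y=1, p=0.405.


BCE = -[y·ln(p) + (1-y)·ln(1-p)]
= -1·ln(0.405) - 0
= -ln(0.405) = 0.9039

0.9039


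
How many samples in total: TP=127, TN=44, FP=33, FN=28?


Total = TP + TN + FP + FN
= 127 + 44 + 33 + 28
= 232
(Predicted positive: 160, predicted negative: 72)

232


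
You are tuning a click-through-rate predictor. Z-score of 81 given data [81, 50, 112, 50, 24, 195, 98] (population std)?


μ = 87.1429, σ = 52.308
z = (81 - 87.1429)/52.308 = -0.1174

-0.1174


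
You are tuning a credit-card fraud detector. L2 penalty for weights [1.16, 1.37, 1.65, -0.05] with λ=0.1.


‖w‖₂² = (1.16)² + (1.37)² + (1.65)² + (-0.05)²
     = 1.3456 + 1.8769 + 2.7225 + 0.0025
     = 5.9475
λ·‖w‖₂² = 0.1·5.9475 = 0.59475

0.59475


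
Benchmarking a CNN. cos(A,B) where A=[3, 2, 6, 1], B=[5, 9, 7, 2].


A·B = 3·5 + 2·9 + 6·7 + 1·2 = 77
‖A‖ = √50 = 7.0711, ‖B‖ = √159 = 12.6095
cos = 77/(√50·√159) = 77/√7950 = 0.8636

0.8636


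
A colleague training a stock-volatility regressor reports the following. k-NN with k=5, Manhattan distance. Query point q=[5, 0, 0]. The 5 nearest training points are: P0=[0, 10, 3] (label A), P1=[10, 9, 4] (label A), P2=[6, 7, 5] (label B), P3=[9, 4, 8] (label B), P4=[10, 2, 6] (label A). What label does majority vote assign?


d(q,P0) = 18  (label A)
d(q,P1) = 18  (label A)
d(q,P2) = 13  (label B)
d(q,P3) = 16  (label B)
d(q,P4) = 13  (label A)
Votes: A=3, B=2
Majority → A

A


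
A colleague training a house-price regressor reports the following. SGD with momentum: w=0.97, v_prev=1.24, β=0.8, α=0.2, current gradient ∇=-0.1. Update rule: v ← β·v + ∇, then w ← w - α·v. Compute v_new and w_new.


v_new = 0.8·1.24 - 0.1 = 0.992 - 0.1 = 0.892
w_new = 0.97 - 0.2·0.892 = 0.97 - 0.1784 = 0.7916

v_new=0.892, w_new=0.7916


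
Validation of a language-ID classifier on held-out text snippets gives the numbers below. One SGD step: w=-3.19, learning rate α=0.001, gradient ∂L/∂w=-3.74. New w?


w_new = w - α·∇
= -3.19 - 0.001·-3.74
= -3.19 + 0.00374
= -3.18626

-3.18626


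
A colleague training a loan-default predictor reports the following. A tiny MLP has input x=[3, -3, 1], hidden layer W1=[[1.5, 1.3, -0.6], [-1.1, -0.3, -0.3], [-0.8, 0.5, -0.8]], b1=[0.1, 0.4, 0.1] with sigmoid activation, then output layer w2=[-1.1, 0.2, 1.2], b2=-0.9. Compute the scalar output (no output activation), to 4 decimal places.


z1[0] = (1.5)·(3) + (1.3)·(-3) + (-0.6)·(1) + 0.1 = 0.1
z1[1] = (-1.1)·(3) + (-0.3)·(-3) + (-0.3)·(1) + 0.4 = -2.3
z1[2] = (-0.8)·(3) + (0.5)·(-3) + (-0.8)·(1) + 0.1 = -4.6
h = sigmoid(z1) = [0.525, 0.0911, 0.01]
output = (-1.1)·(0.525) + (0.2)·(0.0911) + (1.2)·(0.01) - 0.9 = -1.4473

-1.4473


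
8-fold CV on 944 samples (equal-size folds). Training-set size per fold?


Fold size = 944/8 = 118
Training per fold = 944 - 118 = 826

826


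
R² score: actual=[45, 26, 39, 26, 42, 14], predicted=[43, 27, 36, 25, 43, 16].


ȳ = 32
SS_res = Σ(y-ŷ)² = 20
SS_tot = Σ(y-ȳ)² = 714
R² = 1 - SS_res/SS_tot = 1 - 0.028 = 0.972

0.972


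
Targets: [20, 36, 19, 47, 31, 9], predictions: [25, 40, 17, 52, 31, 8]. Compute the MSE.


Squared errors: (20-25)²=25, (36-40)²=16, (19-17)²=4, (47-52)²=25, (31-31)²=0, (9-8)²=1
Sum = 71
MSE = 71/6 = 71/6

71/6


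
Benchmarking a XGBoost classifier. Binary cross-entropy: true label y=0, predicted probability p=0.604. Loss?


BCE = -[y·ln(p) + (1-y)·ln(1-p)]
= -0 - 1·ln(1-0.604)
= -ln(0.396) = 0.9263

0.9263


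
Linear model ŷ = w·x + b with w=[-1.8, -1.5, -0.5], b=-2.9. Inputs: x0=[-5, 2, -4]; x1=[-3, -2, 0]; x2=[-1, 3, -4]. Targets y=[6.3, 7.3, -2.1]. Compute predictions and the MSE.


ŷ0 = (-1.8)·(-5) + (-1.5)·(2) + (-0.5)·(-4) - 2.9 = 5.1
ŷ1 = (-1.8)·(-3) + (-1.5)·(-2) + (-0.5)·(0) - 2.9 = 5.5
ŷ2 = (-1.8)·(-1) + (-1.5)·(3) + (-0.5)·(-4) - 2.9 = -3.6
errors² = [1.44, 3.24, 2.25]
MSE = 6.9300/3 = 2.31

2.31


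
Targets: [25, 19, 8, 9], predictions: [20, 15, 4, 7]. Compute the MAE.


Absolute errors: |25-20|=5, |19-15|=4, |8-4|=4, |9-7|=2
Sum = 15
MAE = 15/4 = 15/4

15/4


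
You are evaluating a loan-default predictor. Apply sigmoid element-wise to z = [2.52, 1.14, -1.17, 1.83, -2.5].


σ(2.52) = 1/(1+e^-2.52) = 0.9255
σ(1.14) = 1/(1+e^-1.14) = 0.7577
σ(-1.17) = 1/(1+e^1.17) = 0.2369
σ(1.83) = 1/(1+e^-1.83) = 0.8618
σ(-2.5) = 1/(1+e^2.5) = 0.0759
result = [0.9255, 0.7577, 0.2369, 0.8618, 0.0759]

[0.9255, 0.7577, 0.2369, 0.8618, 0.0759]


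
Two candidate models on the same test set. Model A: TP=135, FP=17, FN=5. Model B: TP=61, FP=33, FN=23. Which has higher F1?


Model A: P=135/152=0.8882, R=135/140=0.9643, F1=2PR/(P+R)=2TP/(2TP+FP+FN)=270/292=0.9247
Model B: P=61/94=0.6489, R=61/84=0.7262, F1=2PR/(P+R)=2TP/(2TP+FP+FN)=122/178=0.6854
0.9247 > 0.6854 → Model A

Model A


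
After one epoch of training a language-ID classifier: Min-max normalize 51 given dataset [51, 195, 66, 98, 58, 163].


min=51, max=195
(51-51)/(195-51) = 0/144 = 0.0

0.0


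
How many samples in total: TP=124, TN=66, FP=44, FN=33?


Total = TP + TN + FP + FN
= 124 + 66 + 44 + 33
= 267
(Predicted positive: 168, predicted negative: 99)

267


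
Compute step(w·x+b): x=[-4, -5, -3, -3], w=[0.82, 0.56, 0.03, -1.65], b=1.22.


z = (-4)·(0.82) + (-5)·(0.56) + (-3)·(0.03) + (-3)·(-1.65) + 1.22
  = -0.0
step(z) = 1 (z≥0)

1


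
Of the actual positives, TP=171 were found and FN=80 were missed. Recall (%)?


Recall = TP/(TP+FN)
= 171/(171+80)
= 171/251 = 68.13%

68.13%


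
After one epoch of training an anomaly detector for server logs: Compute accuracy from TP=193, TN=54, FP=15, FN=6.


Accuracy = (TP+TN)/(TP+TN+FP+FN)
= (193+54)/(268)
= 247/268 = 92.16%

92.16%


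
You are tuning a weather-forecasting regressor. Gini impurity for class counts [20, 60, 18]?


Probabilities: [20/98, 60/98, 18/98] ≈ [0.2041, 0.6122, 0.1837]
Σpᵢ² = (400 + 3600 + 324)/98² = 4324/9604
Gini = 1 - Σpᵢ² = 1 - 4324/9604 = 0.5498

0.5498


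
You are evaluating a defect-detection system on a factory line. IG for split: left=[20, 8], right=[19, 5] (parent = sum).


Parent = [39, 13], H_parent = 0.8113
H_left = 0.8631 (n=28), H_right = 0.7383 (n=24)
H_children = (28/52)·0.8631 + (24/52)·0.7383 = 0.8055
IG = 0.8113 - 0.8055 = 0.0058

0.0058


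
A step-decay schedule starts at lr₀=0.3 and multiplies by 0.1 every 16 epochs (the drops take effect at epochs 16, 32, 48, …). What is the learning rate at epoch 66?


n_drops = ⌊66/16⌋ = 4
lr = 0.3·0.1^4 = 0.3·0.0001 = 0.00003

0.00003


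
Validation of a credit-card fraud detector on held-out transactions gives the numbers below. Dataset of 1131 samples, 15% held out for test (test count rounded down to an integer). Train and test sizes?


Test = ⌊1131·15/100⌋ = 169
Train = 1131 - 169 = 962

Train: 962, Test: 169


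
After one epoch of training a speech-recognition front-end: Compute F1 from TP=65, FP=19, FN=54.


Precision = 65/84 = 0.7738
Recall = 65/119 = 0.5462
F1 = 2·P·R/(P+R) = 2·TP/(2·TP+FP+FN) = 130/(130+19+54) = 130/203 = 0.6404

0.6404


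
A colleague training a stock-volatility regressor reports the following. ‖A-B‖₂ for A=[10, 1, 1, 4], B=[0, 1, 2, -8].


d = √((10-0)² + (1-1)² + (1-2)² + (4+ 8)²)
  = √(100 + 0 + 1 + 144)
  = √245 = 15.6525

15.6525


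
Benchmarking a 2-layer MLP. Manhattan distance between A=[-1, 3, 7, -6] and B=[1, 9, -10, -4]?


d = |-1-1| + |3-9| + |7+ 10| + |-6+ 4|
  = 2 + 6 + 17 + 2
  = 27

27


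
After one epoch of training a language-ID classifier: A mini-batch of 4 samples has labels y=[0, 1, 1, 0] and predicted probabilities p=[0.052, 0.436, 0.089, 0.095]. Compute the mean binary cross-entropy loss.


L[0] = -ln(1-0.052) = -ln(0.948) = 0.0534
L[1] = -ln(0.436) = 0.8301
L[2] = -ln(0.089) = 2.4191
L[3] = -ln(1-0.095) = -ln(0.905) = 0.0998
mean = (0.0534 + 0.8301 + 2.4191 + 0.0998)/4 = 0.8506

0.8506


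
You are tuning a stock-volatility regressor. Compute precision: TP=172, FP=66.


Precision = TP/(TP+FP)
= 172/(172+66)
= 172/238 = 72.27%

72.27%


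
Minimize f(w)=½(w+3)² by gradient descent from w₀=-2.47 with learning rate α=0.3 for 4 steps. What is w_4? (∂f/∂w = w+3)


step 1: grad = -2.47+3 = 0.53; w = -2.47 - 0.3·(0.53) = -2.629
step 2: grad = -2.629+3 = 0.371; w = -2.629 - 0.3·(0.371) = -2.7403
step 3: grad = -2.7403+3 = 0.2597; w = -2.7403 - 0.3·(0.2597) = -2.81821
step 4: grad = -2.81821+3 = 0.18179; w = -2.81821 - 0.3·(0.18179) = -2.872747

-2.872747


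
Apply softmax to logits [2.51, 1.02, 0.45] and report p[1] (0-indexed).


Exponentials: e^2.51=12.3049, e^1.02=2.7732, e^0.45=1.5683
Sum = 16.6464
Softmax = [0.7392, 0.1666, 0.0942]
p[1] = 2.7732/16.6464 = 0.1666

0.1666


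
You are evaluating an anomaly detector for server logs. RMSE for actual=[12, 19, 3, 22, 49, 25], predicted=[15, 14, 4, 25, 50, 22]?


MSE = 54/6 = 9
RMSE = √(54/6) = 3.0

3.0


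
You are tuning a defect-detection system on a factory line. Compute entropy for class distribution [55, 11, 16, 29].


Probabilities: [55/111, 11/111, 16/111, 29/111] ≈ [0.4955, 0.0991, 0.1441, 0.2613]
H = -((55/111)·log₂(55/111) + (11/111)·log₂(11/111) + (16/111)·log₂(16/111) + (29/111)·log₂(29/111))
  = 1.7412 bits

1.7412 bits


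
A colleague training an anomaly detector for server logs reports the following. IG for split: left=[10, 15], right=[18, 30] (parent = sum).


Parent = [28, 45], H_parent = 0.9605
H_left = 0.971 (n=25), H_right = 0.9544 (n=48)
H_children = (25/73)·0.971 + (48/73)·0.9544 = 0.9601
IG = 0.9605 - 0.9601 = 0.0004

0.0004


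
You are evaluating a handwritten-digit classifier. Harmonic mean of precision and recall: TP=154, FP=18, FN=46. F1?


Precision = 154/172 = 0.8953
Recall = 154/200 = 0.77
F1 = 2·P·R/(P+R) = 2·TP/(2·TP+FP+FN) = 308/(308+18+46) = 308/372 = 0.828

0.828


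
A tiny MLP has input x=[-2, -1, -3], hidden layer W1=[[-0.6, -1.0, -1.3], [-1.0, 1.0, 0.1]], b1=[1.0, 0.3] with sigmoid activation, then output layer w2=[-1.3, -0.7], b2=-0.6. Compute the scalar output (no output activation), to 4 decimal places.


z1[0] = (-0.6)·(-2) + (-1.0)·(-1) + (-1.3)·(-3) + 1.0 = 7.1
z1[1] = (-1.0)·(-2) + (1.0)·(-1) + (0.1)·(-3) + 0.3 = 1.0
h = sigmoid(z1) = [0.9992, 0.7311]
output = (-1.3)·(0.9992) + (-0.7)·(0.7311) - 0.6 = -2.4107

-2.4107


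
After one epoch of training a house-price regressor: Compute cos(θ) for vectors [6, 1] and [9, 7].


A·B = 6·9 + 1·7 = 61
‖A‖ = √37 = 6.0828, ‖B‖ = √130 = 11.4018
cos = 61/(√37·√130) = 61/√4810 = 0.8795

0.8795


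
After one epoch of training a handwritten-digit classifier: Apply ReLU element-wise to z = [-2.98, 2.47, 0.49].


ReLU(-2.98) = max(0, -2.98) = 0.0
ReLU(2.47) = max(0, 2.47) = 2.47
ReLU(0.49) = max(0, 0.49) = 0.49
result = [0.0, 2.47, 0.49]

[0.0, 2.47, 0.49]


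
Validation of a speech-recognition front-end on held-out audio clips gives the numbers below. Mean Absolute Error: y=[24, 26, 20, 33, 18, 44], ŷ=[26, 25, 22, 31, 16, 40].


Absolute errors: |24-26|=2, |26-25|=1, |20-22|=2, |33-31|=2, |18-16|=2, |44-40|=4
Sum = 13
MAE = 13/6 = 13/6

13/6


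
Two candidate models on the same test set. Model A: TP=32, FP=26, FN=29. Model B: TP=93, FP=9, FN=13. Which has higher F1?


Model A: P=32/58=0.5517, R=32/61=0.5246, F1=2PR/(P+R)=2TP/(2TP+FP+FN)=64/119=0.5378
Model B: P=93/102=0.9118, R=93/106=0.8774, F1=2PR/(P+R)=2TP/(2TP+FP+FN)=186/208=0.8942
0.5378 < 0.8942 → Model B

Model B


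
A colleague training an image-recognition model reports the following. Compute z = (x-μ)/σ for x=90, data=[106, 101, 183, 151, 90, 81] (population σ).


μ = 118.6667, σ = 36.2798
z = (90 - 118.6667)/36.2798 = -0.7902

-0.7902


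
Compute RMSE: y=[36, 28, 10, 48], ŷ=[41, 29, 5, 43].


MSE = 76/4 = 19
RMSE = √(76/4) = 4.3589

4.3589


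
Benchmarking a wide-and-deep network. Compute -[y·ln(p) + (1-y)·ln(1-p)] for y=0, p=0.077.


BCE = -[y·ln(p) + (1-y)·ln(1-p)]
= -0 - 1·ln(1-0.077)
= -ln(0.923) = 0.0801

0.0801


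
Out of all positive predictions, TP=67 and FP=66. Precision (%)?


Precision = TP/(TP+FP)
= 67/(67+66)
= 67/133 = 50.38%

50.38%


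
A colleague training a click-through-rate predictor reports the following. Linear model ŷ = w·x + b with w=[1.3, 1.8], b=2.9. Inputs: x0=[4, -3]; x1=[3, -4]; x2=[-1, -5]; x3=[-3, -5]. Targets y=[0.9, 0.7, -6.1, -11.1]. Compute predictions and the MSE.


ŷ0 = (1.3)·(4) + (1.8)·(-3) + 2.9 = 2.7
ŷ1 = (1.3)·(3) + (1.8)·(-4) + 2.9 = -0.4
ŷ2 = (1.3)·(-1) + (1.8)·(-5) + 2.9 = -7.4
ŷ3 = (1.3)·(-3) + (1.8)·(-5) + 2.9 = -10.0
errors² = [3.24, 1.21, 1.69, 1.21]
MSE = 7.3500/4 = 1.8375

1.8375


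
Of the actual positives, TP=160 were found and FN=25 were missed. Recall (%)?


Recall = TP/(TP+FN)
= 160/(160+25)
= 160/185 = 86.49%

86.49%


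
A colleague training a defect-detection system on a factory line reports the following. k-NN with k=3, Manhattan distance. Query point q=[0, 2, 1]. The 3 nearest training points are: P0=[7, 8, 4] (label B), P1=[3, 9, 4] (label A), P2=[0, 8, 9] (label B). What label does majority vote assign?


d(q,P0) = 16  (label B)
d(q,P1) = 13  (label A)
d(q,P2) = 14  (label B)
Votes: A=1, B=2
Majority → B

B


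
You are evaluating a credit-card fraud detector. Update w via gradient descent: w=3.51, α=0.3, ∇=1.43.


w_new = w - α·∇
= 3.51 - 0.3·1.43
= 3.51 - 0.429
= 3.081

3.081


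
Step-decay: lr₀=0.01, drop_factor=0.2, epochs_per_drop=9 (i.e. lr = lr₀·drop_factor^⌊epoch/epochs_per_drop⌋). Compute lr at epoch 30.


n_drops = ⌊30/9⌋ = 3
lr = 0.01·0.2^3 = 0.01·0.008 = 0.00008

0.00008


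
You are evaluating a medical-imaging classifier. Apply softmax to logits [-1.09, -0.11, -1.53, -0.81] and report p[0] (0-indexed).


Exponentials: e^-1.09=0.3362, e^-0.11=0.8958, e^-1.53=0.2165, e^-0.81=0.4449
Sum = 1.8934
Softmax = [0.1776, 0.4731, 0.1144, 0.2349]
p[0] = 0.3362/1.8934 = 0.1776

0.1776


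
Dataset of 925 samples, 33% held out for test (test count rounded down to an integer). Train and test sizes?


Test = ⌊925·33/100⌋ = 305
Train = 925 - 305 = 620

Train: 620, Test: 305


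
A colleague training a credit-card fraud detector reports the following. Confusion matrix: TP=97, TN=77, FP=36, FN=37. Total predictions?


Total = TP + TN + FP + FN
= 97 + 77 + 36 + 37
= 247
(Predicted positive: 133, predicted negative: 114)

247


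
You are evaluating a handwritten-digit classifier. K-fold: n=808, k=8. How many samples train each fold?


Fold size = 808/8 = 101
Training per fold = 808 - 101 = 707

707


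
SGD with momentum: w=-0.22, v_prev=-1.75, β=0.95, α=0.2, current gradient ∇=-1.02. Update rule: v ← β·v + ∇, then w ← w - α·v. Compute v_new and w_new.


v_new = 0.95·-1.75 - 1.02 = -1.6625 - 1.02 = -2.6825
w_new = -0.22 - 0.2·-2.6825 = -0.22 + 0.5365 = 0.3165

v_new=-2.6825, w_new=0.3165


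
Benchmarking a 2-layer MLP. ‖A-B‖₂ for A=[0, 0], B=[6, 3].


d = √((0-6)² + (0-3)²)
  = √(36 + 9)
  = √45 = 6.7082

6.7082


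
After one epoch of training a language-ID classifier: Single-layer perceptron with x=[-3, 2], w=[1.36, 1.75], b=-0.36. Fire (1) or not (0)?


z = (-3)·(1.36) + (2)·(1.75) - 0.36
  = -0.94
step(z) = 0 (z<0)

0


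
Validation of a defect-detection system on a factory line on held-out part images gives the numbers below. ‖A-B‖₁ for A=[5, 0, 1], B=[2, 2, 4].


d = |5-2| + |0-2| + |1-4|
  = 3 + 2 + 3
  = 8

8


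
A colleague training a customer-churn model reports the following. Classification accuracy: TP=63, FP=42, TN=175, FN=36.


Accuracy = (TP+TN)/(TP+TN+FP+FN)
= (63+175)/(316)
= 238/316 = 75.32%

75.32%


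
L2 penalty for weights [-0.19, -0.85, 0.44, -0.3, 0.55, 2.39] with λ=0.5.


‖w‖₂² = (-0.19)² + (-0.85)² + (0.44)² + (-0.3)² + (0.55)² + (2.39)²
     = 0.0361 + 0.7225 + 0.1936 + 0.09 + 0.3025 + 5.7121
     = 7.0568
λ·‖w‖₂² = 0.5·7.0568 = 3.5284

3.5284


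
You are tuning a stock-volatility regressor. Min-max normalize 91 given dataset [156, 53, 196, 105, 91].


min=53, max=196
(91-53)/(196-53) = 38/143 = 0.2657

0.2657


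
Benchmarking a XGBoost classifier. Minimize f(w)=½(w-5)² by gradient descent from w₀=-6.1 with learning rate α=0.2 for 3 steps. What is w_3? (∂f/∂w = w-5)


step 1: grad = -6.1-5 = -11.1; w = -6.1 - 0.2·(-11.1) = -3.88
step 2: grad = -3.88-5 = -8.88; w = -3.88 - 0.2·(-8.88) = -2.104
step 3: grad = -2.104-5 = -7.104; w = -2.104 - 0.2·(-7.104) = -0.6832

-0.6832


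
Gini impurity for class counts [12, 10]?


Probabilities: [12/22, 10/22] ≈ [0.5455, 0.4545]
Σpᵢ² = (144 + 100)/22² = 244/484
Gini = 1 - Σpᵢ² = 1 - 244/484 = 0.4959

0.4959


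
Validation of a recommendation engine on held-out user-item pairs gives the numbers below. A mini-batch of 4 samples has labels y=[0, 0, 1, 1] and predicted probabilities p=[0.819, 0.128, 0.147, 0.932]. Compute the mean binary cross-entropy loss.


L[0] = -ln(1-0.819) = -ln(0.181) = 1.7093
L[1] = -ln(1-0.128) = -ln(0.872) = 0.137
L[2] = -ln(0.147) = 1.9173
L[3] = -ln(0.932) = 0.0704
mean = (1.7093 + 0.137 + 1.9173 + 0.0704)/4 = 0.9585

0.9585


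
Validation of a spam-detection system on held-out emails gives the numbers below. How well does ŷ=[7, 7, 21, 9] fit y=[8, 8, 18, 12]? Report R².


ȳ = 11.5
SS_res = Σ(y-ŷ)² = 20
SS_tot = Σ(y-ȳ)² = 67
R² = 1 - SS_res/SS_tot = 1 - 0.2985 = 0.7015

0.7015


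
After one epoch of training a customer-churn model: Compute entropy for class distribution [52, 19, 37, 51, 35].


Probabilities: [52/194, 19/194, 37/194, 51/194, 35/194] ≈ [0.268, 0.0979, 0.1907, 0.2629, 0.1804]
H = -((52/194)·log₂(52/194) + (19/194)·log₂(19/194) + (37/194)·log₂(37/194) + (51/194)·log₂(51/194) + (35/194)·log₂(35/194))
  = 2.2458 bits

2.2458 bits


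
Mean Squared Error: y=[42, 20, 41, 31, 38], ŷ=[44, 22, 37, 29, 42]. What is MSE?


Squared errors: (42-44)²=4, (20-22)²=4, (41-37)²=16, (31-29)²=4, (38-42)²=16
Sum = 44
MSE = 44/5 = 44/5

44/5


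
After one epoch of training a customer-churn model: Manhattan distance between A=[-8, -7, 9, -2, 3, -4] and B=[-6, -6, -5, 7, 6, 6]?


d = |-8+ 6| + |-7+ 6| + |9+ 5| + |-2-7| + |3-6| + |-4-6|
  = 2 + 1 + 14 + 9 + 3 + 10
  = 39

39


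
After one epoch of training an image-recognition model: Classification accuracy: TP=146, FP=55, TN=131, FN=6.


Accuracy = (TP+TN)/(TP+TN+FP+FN)
= (146+131)/(338)
= 277/338 = 81.95%

81.95%


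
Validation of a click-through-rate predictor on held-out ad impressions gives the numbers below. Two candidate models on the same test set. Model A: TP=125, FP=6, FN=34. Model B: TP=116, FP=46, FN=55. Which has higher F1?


Model A: P=125/131=0.9542, R=125/159=0.7862, F1=2PR/(P+R)=2TP/(2TP+FP+FN)=250/290=0.8621
Model B: P=116/162=0.716, R=116/171=0.6784, F1=2PR/(P+R)=2TP/(2TP+FP+FN)=232/333=0.6967
0.8621 > 0.6967 → Model A

Model A


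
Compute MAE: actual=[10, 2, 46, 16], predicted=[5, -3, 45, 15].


Absolute errors: |10-5|=5, |2+ 3|=5, |46-45|=1, |16-15|=1
Sum = 12
MAE = 12/4 = 3

3


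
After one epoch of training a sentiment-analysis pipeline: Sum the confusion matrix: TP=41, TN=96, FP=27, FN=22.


Total = TP + TN + FP + FN
= 41 + 96 + 27 + 22
= 186
(Predicted positive: 68, predicted negative: 118)

186


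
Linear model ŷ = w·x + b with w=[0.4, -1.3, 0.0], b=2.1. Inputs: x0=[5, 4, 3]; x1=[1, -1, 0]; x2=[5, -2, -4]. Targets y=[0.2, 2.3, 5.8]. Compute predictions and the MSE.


ŷ0 = (0.4)·(5) + (-1.3)·(4) + (0.0)·(3) + 2.1 = -1.1
ŷ1 = (0.4)·(1) + (-1.3)·(-1) + (0.0)·(0) + 2.1 = 3.8
ŷ2 = (0.4)·(5) + (-1.3)·(-2) + (0.0)·(-4) + 2.1 = 6.7
errors² = [1.69, 2.25, 0.81]
MSE = 4.7500/3 = 1.5833

1.5833


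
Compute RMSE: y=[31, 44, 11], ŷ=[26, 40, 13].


MSE = 45/3 = 15
RMSE = √(45/3) = 3.873

3.873


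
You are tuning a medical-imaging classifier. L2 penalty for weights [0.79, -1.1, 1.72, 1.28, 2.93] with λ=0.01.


‖w‖₂² = (0.79)² + (-1.1)² + (1.72)² + (1.28)² + (2.93)²
     = 0.6241 + 1.21 + 2.9584 + 1.6384 + 8.5849
     = 15.0158
λ·‖w‖₂² = 0.01·15.0158 = 0.150158

0.150158


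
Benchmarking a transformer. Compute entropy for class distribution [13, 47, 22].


Probabilities: [13/82, 47/82, 22/82] ≈ [0.1585, 0.5732, 0.2683]
H = -((13/82)·log₂(13/82) + (47/82)·log₂(47/82) + (22/82)·log₂(22/82))
  = 1.3907 bits

1.3907 bits


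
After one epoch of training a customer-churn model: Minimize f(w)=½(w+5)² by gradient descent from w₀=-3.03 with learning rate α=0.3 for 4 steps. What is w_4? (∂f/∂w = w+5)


step 1: grad = -3.03+5 = 1.97; w = -3.03 - 0.3·(1.97) = -3.621
step 2: grad = -3.621+5 = 1.379; w = -3.621 - 0.3·(1.379) = -4.0347
step 3: grad = -4.0347+5 = 0.9653; w = -4.0347 - 0.3·(0.9653) = -4.32429
step 4: grad = -4.32429+5 = 0.67571; w = -4.32429 - 0.3·(0.67571) = -4.527003

-4.527003


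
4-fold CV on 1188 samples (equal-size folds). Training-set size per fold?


Fold size = 1188/4 = 297
Training per fold = 1188 - 297 = 891

891


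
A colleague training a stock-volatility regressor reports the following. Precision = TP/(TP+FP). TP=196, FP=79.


Precision = TP/(TP+FP)
= 196/(196+79)
= 196/275 = 71.27%

71.27%


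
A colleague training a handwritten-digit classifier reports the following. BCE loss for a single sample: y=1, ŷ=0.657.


BCE = -[y·ln(p) + (1-y)·ln(1-p)]
= -1·ln(0.657) - 0
= -ln(0.657) = 0.4201

0.4201


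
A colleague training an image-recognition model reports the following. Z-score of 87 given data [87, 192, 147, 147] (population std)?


μ = 143.25, σ = 37.312
z = (87 - 143.25)/37.312 = -1.5076

-1.5076


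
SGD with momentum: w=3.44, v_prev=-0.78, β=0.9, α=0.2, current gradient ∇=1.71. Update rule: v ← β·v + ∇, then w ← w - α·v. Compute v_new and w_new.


v_new = 0.9·-0.78 + 1.71 = -0.702 + 1.71 = 1.008
w_new = 3.44 - 0.2·1.008 = 3.44 - 0.2016 = 3.2384

v_new=1.008, w_new=3.2384


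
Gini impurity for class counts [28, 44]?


Probabilities: [28/72, 44/72] ≈ [0.3889, 0.6111]
Σpᵢ² = (784 + 1936)/72² = 2720/5184
Gini = 1 - Σpᵢ² = 1 - 2720/5184 = 0.4753

0.4753


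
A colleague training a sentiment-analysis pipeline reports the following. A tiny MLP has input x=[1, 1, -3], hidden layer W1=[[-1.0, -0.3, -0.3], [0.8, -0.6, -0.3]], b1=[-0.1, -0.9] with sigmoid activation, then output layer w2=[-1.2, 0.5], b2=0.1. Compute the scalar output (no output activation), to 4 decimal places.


z1[0] = (-1.0)·(1) + (-0.3)·(1) + (-0.3)·(-3) - 0.1 = -0.5
z1[1] = (0.8)·(1) + (-0.6)·(1) + (-0.3)·(-3) - 0.9 = 0.2
h = sigmoid(z1) = [0.3775, 0.5498]
output = (-1.2)·(0.3775) + (0.5)·(0.5498) + 0.1 = -0.0781

-0.0781


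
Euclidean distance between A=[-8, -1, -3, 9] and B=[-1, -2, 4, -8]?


d = √((-8+ 1)² + (-1+ 2)² + (-3-4)² + (9+ 8)²)
  = √(49 + 1 + 49 + 289)
  = √388 = 19.6977

19.6977


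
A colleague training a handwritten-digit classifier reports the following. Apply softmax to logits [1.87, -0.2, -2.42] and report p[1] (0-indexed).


Exponentials: e^1.87=6.4883, e^-0.2=0.8187, e^-2.42=0.0889
Sum = 7.3959
Softmax = [0.8773, 0.1107, 0.012]
p[1] = 0.8187/7.3959 = 0.1107

0.1107
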